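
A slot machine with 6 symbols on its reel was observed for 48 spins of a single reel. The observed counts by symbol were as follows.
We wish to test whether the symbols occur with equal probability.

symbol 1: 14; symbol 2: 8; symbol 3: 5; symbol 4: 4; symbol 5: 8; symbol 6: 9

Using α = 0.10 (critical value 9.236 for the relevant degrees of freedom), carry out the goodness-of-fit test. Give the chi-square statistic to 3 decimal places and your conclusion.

7.750; do not reject

Under H₀ each category has probability 1/6, so each expected count is 48/6 = 8.
cat           O        E   (O−E)²/E
symbol 1     14        8     4.5000
symbol 2      8        8     0.0000
symbol 3      5        8     1.1250
symbol 4      4        8     2.0000
symbol 5      8        8     0.0000
symbol 6      9        8     0.1250
Sum = 7.750
df = 5. Since 7.750 < 9.236, we do not reject H₀.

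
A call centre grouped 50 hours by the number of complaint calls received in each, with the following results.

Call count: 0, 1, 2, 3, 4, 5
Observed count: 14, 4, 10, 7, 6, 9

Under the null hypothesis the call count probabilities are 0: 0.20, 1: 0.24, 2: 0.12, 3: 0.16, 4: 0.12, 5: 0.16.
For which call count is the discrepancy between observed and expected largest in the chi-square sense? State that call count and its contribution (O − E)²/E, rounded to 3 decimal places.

1, 5.333

Expected counts E_i = n·p_i: 50×0.20 = 10, 50×0.24 = 12, 50×0.12 = 6, 50×0.16 = 8, 50×0.12 = 6, 50×0.16 = 8.
0: (14 − 10)²/10 = 16/10 = 1.6000
1: (4 − 12)²/12 = 64/12 = 5.3333
2: (10 − 6)²/6 = 16/6 = 2.6667
3: (7 − 8)²/8 = 1/8 = 0.1250
4: (6 − 6)²/6 = 0/6 = 0.0000
5: (9 − 8)²/8 = 1/8 = 0.1250
The largest term is for 1: 5.333.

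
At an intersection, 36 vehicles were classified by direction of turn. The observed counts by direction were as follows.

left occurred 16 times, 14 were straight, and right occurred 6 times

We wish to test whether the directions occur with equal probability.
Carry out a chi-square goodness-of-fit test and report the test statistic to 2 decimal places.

4.67

Under H₀ each category has probability 1/3, so each expected count is 36/3 = 12.
left: (16 − 12)²/12 = 16/12 = 1.333
straight: (14 − 12)²/12 = 4/12 = 0.333
right: (6 − 12)²/12 = 36/12 = 3.000
Sum = 4.67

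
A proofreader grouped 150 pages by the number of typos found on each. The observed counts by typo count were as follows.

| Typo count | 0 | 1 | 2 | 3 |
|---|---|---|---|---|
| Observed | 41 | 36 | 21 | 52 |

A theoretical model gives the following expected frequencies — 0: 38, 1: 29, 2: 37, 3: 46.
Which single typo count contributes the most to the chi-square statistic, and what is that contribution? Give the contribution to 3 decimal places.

2, 6.919

0: (41 − 38)²/38 = 9/38 = 0.2368
1: (36 − 29)²/29 = 49/29 = 1.6897
2: (21 − 37)²/37 = 256/37 = 6.9189
3: (52 − 46)²/46 = 36/46 = 0.7826
The largest term is for 2: 6.919.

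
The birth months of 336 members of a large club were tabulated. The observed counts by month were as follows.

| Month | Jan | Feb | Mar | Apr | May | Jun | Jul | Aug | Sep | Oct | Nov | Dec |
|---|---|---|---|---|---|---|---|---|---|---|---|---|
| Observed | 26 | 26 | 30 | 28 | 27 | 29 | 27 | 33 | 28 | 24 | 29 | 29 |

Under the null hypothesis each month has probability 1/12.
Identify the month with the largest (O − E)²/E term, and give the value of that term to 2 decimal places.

Aug, 0.89

Under H₀ each category has probability 1/12, so each expected count is 336/12 = 28.
cat         O        E   (O−E)²/E
Jan        26       28      0.143
Feb        26       28      0.143
Mar        30       28      0.143
Apr        28       28      0.000
May        27       28      0.036
Jun        29       28      0.036
Jul        27       28      0.036
Aug        33       28      0.893
Sep        28       28      0.000
Oct        24       28      0.571
Nov        29       28      0.036
Dec        29       28      0.036
The largest term is for Aug: 0.89.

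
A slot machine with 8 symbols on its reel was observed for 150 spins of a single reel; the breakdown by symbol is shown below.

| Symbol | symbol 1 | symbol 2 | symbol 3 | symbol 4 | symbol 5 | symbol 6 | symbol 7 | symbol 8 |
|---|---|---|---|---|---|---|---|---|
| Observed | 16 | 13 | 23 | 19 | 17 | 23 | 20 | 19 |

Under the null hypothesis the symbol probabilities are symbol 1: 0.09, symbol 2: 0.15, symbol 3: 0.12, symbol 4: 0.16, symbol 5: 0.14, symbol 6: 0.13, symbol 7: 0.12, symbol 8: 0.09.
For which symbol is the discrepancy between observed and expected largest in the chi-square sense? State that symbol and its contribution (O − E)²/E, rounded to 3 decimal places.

symbol 2, 4.011

Expected counts E_i = n·p_i: 150×0.09 = 13.5, 150×0.15 = 22.5, 150×0.12 = 18, 150×0.16 = 24, 150×0.14 = 21, 150×0.13 = 19.5, 150×0.12 = 18, 150×0.09 = 13.5.
symbol 1: (16 − 13.5)²/13.5 = 6.25/13.5 = 0.4630
symbol 2: (13 − 22.5)²/22.5 = 90.25/22.5 = 4.0111
symbol 3: (23 − 18)²/18 = 25/18 = 1.3889
symbol 4: (19 − 24)²/24 = 25/24 = 1.0417
symbol 5: (17 − 21)²/21 = 16/21 = 0.7619
symbol 6: (23 − 19.5)²/19.5 = 12.25/19.5 = 0.6282
symbol 7: (20 − 18)²/18 = 4/18 = 0.2222
symbol 8: (19 − 13.5)²/13.5 = 30.25/13.5 = 2.2407
The largest term is for symbol 2: 4.011.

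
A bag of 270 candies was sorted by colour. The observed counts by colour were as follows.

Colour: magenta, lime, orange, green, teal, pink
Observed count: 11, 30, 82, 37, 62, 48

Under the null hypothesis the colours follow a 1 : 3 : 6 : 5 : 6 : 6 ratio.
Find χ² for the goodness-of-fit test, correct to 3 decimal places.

Ratio total = 27. Expected counts: 270×1/27 = 10, 270×3/27 = 30, 270×6/27 = 60, 270×5/27 = 50, 270×6/27 = 60, 270×6/27 = 60.
cat          O        E   (O−E)²/E
magenta     11       10     0.1000
lime        30       30     0.0000
orange      82       60     8.0667
green       37       50     3.3800
teal        62       60     0.0667
pink        48       60     2.4000
Sum = 14.013

14.013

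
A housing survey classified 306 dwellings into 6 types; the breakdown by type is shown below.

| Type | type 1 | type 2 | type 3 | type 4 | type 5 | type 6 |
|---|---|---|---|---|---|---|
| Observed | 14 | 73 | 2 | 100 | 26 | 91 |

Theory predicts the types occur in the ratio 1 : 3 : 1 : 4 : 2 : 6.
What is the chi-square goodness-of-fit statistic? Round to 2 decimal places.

38.14

Ratio total = 17. Expected counts: 306×1/17 = 18, 306×3/17 = 54, 306×1/17 = 18, 306×4/17 = 72, 306×2/17 = 36, 306×6/17 = 108.
χ² = (14−18)²/18 + (73−54)²/54 + (2−18)²/18 + (100−72)²/72 + (26−36)²/36 + (91−108)²/108
   = 0.889 + 6.685 + 14.222 + 10.889 + 2.778 + 2.676
Sum = 38.14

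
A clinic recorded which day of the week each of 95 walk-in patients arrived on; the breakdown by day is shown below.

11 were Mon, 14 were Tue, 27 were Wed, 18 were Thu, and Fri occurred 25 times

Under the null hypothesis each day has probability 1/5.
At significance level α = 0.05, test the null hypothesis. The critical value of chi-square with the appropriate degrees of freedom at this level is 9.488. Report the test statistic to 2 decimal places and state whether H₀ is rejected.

10.00; reject

Under H₀ each category has probability 1/5, so each expected count is 95/5 = 19.
χ² = (11−19)²/19 + (14−19)²/19 + (27−19)²/19 + (18−19)²/19 + (25−19)²/19
   = 3.368 + 1.316 + 3.368 + 0.053 + 1.895
Sum = 10.00
df = 4. Since 10.00 > 9.488, we reject H₀.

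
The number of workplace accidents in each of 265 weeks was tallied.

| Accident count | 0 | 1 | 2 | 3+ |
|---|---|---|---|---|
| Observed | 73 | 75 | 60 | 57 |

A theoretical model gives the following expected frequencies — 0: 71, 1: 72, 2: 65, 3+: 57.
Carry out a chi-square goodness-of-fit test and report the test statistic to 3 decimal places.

0.566

χ² = (73−71)²/71 + (75−72)²/72 + (60−65)²/65 + (57−57)²/57
   = 0.0563 + 0.1250 + 0.3846 + 0.0000
Sum = 0.566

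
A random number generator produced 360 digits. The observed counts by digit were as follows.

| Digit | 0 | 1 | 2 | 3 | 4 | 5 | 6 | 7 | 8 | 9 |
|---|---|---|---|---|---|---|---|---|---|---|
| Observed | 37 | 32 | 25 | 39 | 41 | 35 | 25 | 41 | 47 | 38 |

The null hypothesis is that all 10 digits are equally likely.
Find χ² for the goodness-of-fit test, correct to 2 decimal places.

Under H₀ each category has probability 1/10, so each expected count is 360/10 = 36.
0: (37 − 36)²/36 = 1/36 = 0.028
1: (32 − 36)²/36 = 16/36 = 0.444
2: (25 − 36)²/36 = 121/36 = 3.361
3: (39 − 36)²/36 = 9/36 = 0.250
4: (41 − 36)²/36 = 25/36 = 0.694
5: (35 − 36)²/36 = 1/36 = 0.028
6: (25 − 36)²/36 = 121/36 = 3.361
7: (41 − 36)²/36 = 25/36 = 0.694
8: (47 − 36)²/36 = 121/36 = 3.361
9: (38 − 36)²/36 = 4/36 = 0.111
Sum = 12.33

12.33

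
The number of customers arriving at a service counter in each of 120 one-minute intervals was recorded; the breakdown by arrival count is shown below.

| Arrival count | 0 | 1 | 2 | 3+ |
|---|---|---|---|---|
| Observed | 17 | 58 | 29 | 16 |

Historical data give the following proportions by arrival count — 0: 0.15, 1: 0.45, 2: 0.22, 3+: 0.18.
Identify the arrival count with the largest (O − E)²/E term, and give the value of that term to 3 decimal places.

Expected counts E_i = n·p_i: 120×0.15 = 18, 120×0.45 = 54, 120×0.22 = 26.4, 120×0.18 = 21.6.
0: (17 − 18)²/18 = 1/18 = 0.0556
1: (58 − 54)²/54 = 16/54 = 0.2963
2: (29 − 26.4)²/26.4 = 6.76/26.4 = 0.2561
3+: (16 − 21.6)²/21.6 = 31.36/21.6 = 1.4519
The largest term is for 3+: 1.452.

3+, 1.452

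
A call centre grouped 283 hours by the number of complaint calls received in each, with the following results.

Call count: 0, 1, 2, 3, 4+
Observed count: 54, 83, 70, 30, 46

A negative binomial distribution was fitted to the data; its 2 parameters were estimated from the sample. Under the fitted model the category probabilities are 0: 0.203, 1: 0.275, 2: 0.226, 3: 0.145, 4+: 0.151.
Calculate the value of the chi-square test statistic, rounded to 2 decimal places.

Expected counts E_i = n·p_i: 283×0.203 = 57.449, 283×0.275 = 77.825, 283×0.226 = 63.958, 283×0.145 = 41.035, 283×0.151 = 42.733.
cat         O        E   (O−E)²/E
0          54   57.449      0.207
1          83   77.825      0.344
2          70   63.958      0.571
3          30   41.035      2.967
4+         46   42.733      0.250
Sum = 4.34

4.34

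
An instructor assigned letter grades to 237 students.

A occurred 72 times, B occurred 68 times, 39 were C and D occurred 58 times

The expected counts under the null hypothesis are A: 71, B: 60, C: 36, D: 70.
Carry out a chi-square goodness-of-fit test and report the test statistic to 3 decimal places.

A: (72 − 71)²/71 = 1/71 = 0.0141
B: (68 − 60)²/60 = 64/60 = 1.0667
C: (39 − 36)²/36 = 9/36 = 0.2500
D: (58 − 70)²/70 = 144/70 = 2.0571
Sum = 3.388

3.388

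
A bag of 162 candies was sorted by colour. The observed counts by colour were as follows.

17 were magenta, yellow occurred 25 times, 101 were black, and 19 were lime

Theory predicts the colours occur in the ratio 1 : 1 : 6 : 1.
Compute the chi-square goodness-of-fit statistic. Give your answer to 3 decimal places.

Ratio total = 9. Expected counts: 162×1/9 = 18, 162×1/9 = 18, 162×6/9 = 108, 162×1/9 = 18.
χ² = (17−18)²/18 + (25−18)²/18 + (101−108)²/108 + (19−18)²/18
   = 0.0556 + 2.7222 + 0.4537 + 0.0556
Sum = 3.287

3.287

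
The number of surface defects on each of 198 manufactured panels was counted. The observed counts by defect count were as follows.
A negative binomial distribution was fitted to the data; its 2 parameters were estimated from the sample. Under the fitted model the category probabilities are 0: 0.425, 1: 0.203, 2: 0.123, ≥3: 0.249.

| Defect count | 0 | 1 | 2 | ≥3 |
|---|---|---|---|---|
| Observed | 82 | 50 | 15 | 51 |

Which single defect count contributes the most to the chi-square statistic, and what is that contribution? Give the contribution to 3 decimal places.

2, 3.593

Expected counts E_i = n·p_i: 198×0.425 = 84.15, 198×0.203 = 40.194, 198×0.123 = 24.354, 198×0.249 = 49.302.
0: (82 − 84.15)²/84.15 = 4.6225/84.15 = 0.0549
1: (50 − 40.194)²/40.194 = 96.157636/40.194 = 2.3923
2: (15 − 24.354)²/24.354 = 87.497316/24.354 = 3.5927
≥3: (51 − 49.302)²/49.302 = 2.883204/49.302 = 0.0585
The largest term is for 2: 3.593.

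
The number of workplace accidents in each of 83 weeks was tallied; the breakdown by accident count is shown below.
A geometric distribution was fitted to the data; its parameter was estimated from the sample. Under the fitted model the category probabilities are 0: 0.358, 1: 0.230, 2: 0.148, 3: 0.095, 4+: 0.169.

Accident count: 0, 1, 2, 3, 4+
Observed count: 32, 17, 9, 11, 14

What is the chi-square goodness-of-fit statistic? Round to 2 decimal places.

2.51

Expected counts E_i = n·p_i: 83×0.358 = 29.714, 83×0.230 = 19.09, 83×0.148 = 12.284, 83×0.095 = 7.885, 83×0.169 = 14.027.
0: (32 − 29.714)²/29.714 = 5.225796/29.714 = 0.176
1: (17 − 19.09)²/19.09 = 4.3681/19.09 = 0.229
2: (9 − 12.284)²/12.284 = 10.784656/12.284 = 0.878
3: (11 − 7.885)²/7.885 = 9.703225/7.885 = 1.231
4+: (14 − 14.027)²/14.027 = 0.000729/14.027 = 0.000
Sum = 2.51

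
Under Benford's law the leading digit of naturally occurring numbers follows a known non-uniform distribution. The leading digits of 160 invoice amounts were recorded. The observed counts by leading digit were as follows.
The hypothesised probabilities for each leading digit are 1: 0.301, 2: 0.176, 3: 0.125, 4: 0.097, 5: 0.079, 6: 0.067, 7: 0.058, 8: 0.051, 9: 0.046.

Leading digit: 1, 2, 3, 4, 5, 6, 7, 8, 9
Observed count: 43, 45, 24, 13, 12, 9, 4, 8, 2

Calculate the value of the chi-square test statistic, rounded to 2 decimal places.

19.05

Expected counts E_i = n·p_i: 160×0.301 = 48.16, 160×0.176 = 28.16, 160×0.125 = 20, 160×0.097 = 15.52, 160×0.079 = 12.64, 160×0.067 = 10.72, 160×0.058 = 9.28, 160×0.051 = 8.16, 160×0.046 = 7.36.
1: (43 − 48.16)²/48.16 = 26.6256/48.16 = 0.553
2: (45 − 28.16)²/28.16 = 283.5856/28.16 = 10.071
3: (24 − 20)²/20 = 16/20 = 0.800
4: (13 − 15.52)²/15.52 = 6.3504/15.52 = 0.409
5: (12 − 12.64)²/12.64 = 0.4096/12.64 = 0.032
6: (9 − 10.72)²/10.72 = 2.9584/10.72 = 0.276
7: (4 − 9.28)²/9.28 = 27.8784/9.28 = 3.004
8: (8 − 8.16)²/8.16 = 0.0256/8.16 = 0.003
9: (2 − 7.36)²/7.36 = 28.7296/7.36 = 3.903
Sum = 19.05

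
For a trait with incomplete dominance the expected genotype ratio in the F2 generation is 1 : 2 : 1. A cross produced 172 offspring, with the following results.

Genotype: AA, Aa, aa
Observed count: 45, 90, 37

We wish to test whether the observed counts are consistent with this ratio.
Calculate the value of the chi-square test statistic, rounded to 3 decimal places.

1.116

Ratio total = 4. Expected counts: 172×1/4 = 43, 172×2/4 = 86, 172×1/4 = 43.
χ² = (45−43)²/43 + (90−86)²/86 + (37−43)²/43
   = 0.0930 + 0.1860 + 0.8372
Sum = 1.116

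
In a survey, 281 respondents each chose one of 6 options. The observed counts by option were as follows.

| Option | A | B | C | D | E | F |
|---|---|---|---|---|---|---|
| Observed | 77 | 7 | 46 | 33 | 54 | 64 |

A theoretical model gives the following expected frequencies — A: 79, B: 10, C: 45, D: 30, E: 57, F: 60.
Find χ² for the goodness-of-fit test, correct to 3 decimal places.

1.697

cat         O        E   (O−E)²/E
A          77       79     0.0506
B           7       10     0.9000
C          46       45     0.0222
D          33       30     0.3000
E          54       57     0.1579
F          64       60     0.2667
Sum = 1.697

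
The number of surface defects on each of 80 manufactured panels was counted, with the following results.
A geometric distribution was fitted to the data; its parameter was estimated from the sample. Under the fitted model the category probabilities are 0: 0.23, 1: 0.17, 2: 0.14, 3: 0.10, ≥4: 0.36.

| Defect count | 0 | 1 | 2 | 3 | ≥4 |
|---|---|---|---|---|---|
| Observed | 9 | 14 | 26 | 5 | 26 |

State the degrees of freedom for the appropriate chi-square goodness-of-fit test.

3

There are k = 5 categories and 1 parameter estimated from the data, so df = 5 − 1 − 1 = 3.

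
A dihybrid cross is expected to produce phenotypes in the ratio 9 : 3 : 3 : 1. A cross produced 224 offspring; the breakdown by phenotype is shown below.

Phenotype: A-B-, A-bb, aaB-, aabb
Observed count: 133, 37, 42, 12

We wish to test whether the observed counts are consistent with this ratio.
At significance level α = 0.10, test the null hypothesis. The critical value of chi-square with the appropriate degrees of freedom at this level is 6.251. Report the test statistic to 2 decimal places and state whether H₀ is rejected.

1.27; do not reject

Ratio total = 16. Expected counts: 224×9/16 = 126, 224×3/16 = 42, 224×3/16 = 42, 224×1/16 = 14.
χ² = (133−126)²/126 + (37−42)²/42 + (42−42)²/42 + (12−14)²/14
   = 0.389 + 0.595 + 0.000 + 0.286
Sum = 1.27
df = 3. Since 1.27 < 6.251, we do not reject H₀.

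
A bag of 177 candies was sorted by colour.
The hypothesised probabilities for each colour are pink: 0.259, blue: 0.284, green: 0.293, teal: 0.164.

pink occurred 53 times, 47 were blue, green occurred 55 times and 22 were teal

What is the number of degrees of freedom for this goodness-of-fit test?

There are k = 4 categories and no parameters were estimated from the data, so df = 4 − 1 = 3.

3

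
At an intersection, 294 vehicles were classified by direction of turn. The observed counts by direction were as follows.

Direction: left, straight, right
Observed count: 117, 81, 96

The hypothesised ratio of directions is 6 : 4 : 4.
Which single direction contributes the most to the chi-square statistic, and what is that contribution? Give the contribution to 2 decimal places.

Ratio total = 14. Expected counts: 294×6/14 = 126, 294×4/14 = 84, 294×4/14 = 84.
cat           O        E   (O−E)²/E
left        117      126      0.643
straight     81       84      0.107
right        96       84      1.714
The largest term is for right: 1.71.

right, 1.71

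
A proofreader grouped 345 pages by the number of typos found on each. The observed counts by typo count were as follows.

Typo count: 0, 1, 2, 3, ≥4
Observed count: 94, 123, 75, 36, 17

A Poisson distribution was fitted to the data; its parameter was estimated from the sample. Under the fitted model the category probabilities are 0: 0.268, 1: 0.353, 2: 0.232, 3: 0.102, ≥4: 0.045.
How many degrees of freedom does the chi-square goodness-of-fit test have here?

There are k = 5 categories and 1 parameter estimated from the data, so df = 5 − 1 − 1 = 3.

3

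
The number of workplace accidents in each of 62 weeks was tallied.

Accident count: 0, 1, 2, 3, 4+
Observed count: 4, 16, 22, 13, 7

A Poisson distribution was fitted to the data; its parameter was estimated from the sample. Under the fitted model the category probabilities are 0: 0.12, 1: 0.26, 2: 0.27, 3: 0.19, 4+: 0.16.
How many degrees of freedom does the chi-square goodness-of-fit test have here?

There are k = 5 categories and 1 parameter estimated from the data, so df = 5 − 1 − 1 = 3.

3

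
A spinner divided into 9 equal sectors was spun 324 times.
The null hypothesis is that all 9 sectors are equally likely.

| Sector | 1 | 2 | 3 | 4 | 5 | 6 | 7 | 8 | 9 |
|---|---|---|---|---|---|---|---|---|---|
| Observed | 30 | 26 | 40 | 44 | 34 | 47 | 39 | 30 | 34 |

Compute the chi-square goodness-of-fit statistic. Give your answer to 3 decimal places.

Under H₀ each category has probability 1/9, so each expected count is 324/9 = 36.
χ² = (30−36)²/36 + (26−36)²/36 + (40−36)²/36 + (44−36)²/36 + (34−36)²/36 + (47−36)²/36 + (39−36)²/36 + (30−36)²/36 + (34−36)²/36
   = 1.0000 + 2.7778 + 0.4444 + 1.7778 + 0.1111 + 3.3611 + 0.2500 + 1.0000 + 0.1111
Sum = 10.833

10.833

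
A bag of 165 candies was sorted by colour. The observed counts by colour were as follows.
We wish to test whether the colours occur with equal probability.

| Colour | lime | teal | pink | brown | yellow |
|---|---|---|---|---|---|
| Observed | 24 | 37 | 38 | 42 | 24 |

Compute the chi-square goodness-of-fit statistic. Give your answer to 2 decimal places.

8.61

Under H₀ each category has probability 1/5, so each expected count is 165/5 = 33.
lime: (24 − 33)²/33 = 81/33 = 2.455
teal: (37 − 33)²/33 = 16/33 = 0.485
pink: (38 − 33)²/33 = 25/33 = 0.758
brown: (42 − 33)²/33 = 81/33 = 2.455
yellow: (24 − 33)²/33 = 81/33 = 2.455
Sum = 8.61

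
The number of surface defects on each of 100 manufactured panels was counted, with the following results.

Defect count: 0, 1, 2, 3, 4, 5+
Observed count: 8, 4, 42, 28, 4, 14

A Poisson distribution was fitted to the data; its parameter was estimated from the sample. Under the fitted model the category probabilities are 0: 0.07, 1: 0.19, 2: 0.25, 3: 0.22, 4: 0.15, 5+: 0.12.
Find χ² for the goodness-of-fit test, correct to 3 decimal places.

33.581

Expected counts E_i = n·p_i: 100×0.07 = 7, 100×0.19 = 19, 100×0.25 = 25, 100×0.22 = 22, 100×0.15 = 15, 100×0.12 = 12.
χ² = (8−7)²/7 + (4−19)²/19 + (42−25)²/25 + (28−22)²/22 + (4−15)²/15 + (14−12)²/12
   = 0.1429 + 11.8421 + 11.5600 + 1.6364 + 8.0667 + 0.3333
Sum = 33.581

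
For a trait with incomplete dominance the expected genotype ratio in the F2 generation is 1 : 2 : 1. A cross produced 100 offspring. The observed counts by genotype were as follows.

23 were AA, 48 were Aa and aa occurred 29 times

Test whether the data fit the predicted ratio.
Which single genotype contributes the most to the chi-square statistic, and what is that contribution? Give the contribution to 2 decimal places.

aa, 0.64

Ratio total = 4. Expected counts: 100×1/4 = 25, 100×2/4 = 50, 100×1/4 = 25.
χ² = (23−25)²/25 + (48−50)²/50 + (29−25)²/25
   = 0.160 + 0.080 + 0.640
The largest term is for aa: 0.64.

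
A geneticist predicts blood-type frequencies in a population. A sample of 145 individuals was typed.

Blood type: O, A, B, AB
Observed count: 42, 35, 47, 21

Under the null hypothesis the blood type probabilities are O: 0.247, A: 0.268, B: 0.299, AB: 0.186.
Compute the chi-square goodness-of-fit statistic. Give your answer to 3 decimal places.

3.079

Expected counts E_i = n·p_i: 145×0.247 = 35.815, 145×0.268 = 38.86, 145×0.299 = 43.355, 145×0.186 = 26.97.
cat         O        E   (O−E)²/E
O          42   35.815     1.0681
A          35    38.86     0.3834
B          47   43.355     0.3064
AB         21    26.97     1.3215
Sum = 3.079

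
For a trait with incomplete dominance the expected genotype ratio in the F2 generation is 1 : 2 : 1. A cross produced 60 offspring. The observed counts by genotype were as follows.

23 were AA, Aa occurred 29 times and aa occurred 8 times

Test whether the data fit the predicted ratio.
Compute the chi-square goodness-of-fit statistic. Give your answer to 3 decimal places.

7.567

Ratio total = 4. Expected counts: 60×1/4 = 15, 60×2/4 = 30, 60×1/4 = 15.
cat         O        E   (O−E)²/E
AA         23       15     4.2667
Aa         29       30     0.0333
aa          8       15     3.2667
Sum = 7.567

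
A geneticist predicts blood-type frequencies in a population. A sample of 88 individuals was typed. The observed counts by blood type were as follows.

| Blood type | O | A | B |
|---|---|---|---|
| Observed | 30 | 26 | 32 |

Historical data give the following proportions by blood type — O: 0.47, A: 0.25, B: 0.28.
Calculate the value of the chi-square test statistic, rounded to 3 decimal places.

Expected counts E_i = n·p_i: 88×0.47 = 41.36, 88×0.25 = 22, 88×0.28 = 24.64.
cat         O        E   (O−E)²/E
O          30    41.36     3.1202
A          26       22     0.7273
B          32    24.64     2.1984
Sum = 6.046

6.046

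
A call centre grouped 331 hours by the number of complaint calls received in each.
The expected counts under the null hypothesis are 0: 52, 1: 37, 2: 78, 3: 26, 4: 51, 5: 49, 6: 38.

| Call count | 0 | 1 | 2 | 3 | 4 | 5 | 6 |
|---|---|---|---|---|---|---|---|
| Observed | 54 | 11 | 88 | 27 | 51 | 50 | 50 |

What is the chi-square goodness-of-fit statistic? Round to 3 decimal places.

23.478

χ² = (54−52)²/52 + (11−37)²/37 + (88−78)²/78 + (27−26)²/26 + (51−51)²/51 + (50−49)²/49 + (50−38)²/38
   = 0.0769 + 18.2703 + 1.2821 + 0.0385 + 0.0000 + 0.0204 + 3.7895
Sum = 23.478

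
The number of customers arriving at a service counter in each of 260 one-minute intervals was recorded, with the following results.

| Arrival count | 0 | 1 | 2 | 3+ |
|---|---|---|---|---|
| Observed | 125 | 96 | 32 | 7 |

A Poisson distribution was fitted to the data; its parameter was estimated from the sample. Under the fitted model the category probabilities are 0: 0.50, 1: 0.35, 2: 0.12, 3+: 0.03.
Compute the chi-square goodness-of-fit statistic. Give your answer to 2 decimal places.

Expected counts E_i = n·p_i: 260×0.50 = 130, 260×0.35 = 91, 260×0.12 = 31.2, 260×0.03 = 7.8.
χ² = (125−130)²/130 + (96−91)²/91 + (32−31.2)²/31.2 + (7−7.8)²/7.8
   = 0.192 + 0.275 + 0.021 + 0.082
Sum = 0.57

0.57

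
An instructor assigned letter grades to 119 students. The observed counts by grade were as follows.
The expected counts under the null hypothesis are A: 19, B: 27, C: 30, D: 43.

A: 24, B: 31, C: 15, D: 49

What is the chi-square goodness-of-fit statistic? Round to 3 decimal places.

10.246

A: (24 − 19)²/19 = 25/19 = 1.3158
B: (31 − 27)²/27 = 16/27 = 0.5926
C: (15 − 30)²/30 = 225/30 = 7.5000
D: (49 − 43)²/43 = 36/43 = 0.8372
Sum = 10.246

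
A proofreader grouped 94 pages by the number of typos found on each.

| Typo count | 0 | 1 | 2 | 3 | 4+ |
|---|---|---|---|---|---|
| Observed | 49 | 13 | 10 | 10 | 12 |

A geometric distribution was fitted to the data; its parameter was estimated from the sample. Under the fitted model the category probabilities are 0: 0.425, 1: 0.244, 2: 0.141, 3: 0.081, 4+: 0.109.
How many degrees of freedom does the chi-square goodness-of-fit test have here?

3

There are k = 5 categories and 1 parameter estimated from the data, so df = 5 − 1 − 1 = 3.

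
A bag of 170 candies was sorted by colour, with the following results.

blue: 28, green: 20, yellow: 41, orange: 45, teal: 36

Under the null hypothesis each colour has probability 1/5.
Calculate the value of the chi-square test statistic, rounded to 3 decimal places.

11.941

Under H₀ each category has probability 1/5, so each expected count is 170/5 = 34.
cat         O        E   (O−E)²/E
blue       28       34     1.0588
green      20       34     5.7647
yellow     41       34     1.4412
orange     45       34     3.5588
teal       36       34     0.1176
Sum = 11.941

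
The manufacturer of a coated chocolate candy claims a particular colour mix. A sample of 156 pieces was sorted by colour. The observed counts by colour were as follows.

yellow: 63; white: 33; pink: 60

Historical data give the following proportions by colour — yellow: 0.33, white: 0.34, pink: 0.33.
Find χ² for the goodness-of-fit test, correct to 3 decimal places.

11.560

Expected counts E_i = n·p_i: 156×0.33 = 51.48, 156×0.34 = 53.04, 156×0.33 = 51.48.
yellow: (63 − 51.48)²/51.48 = 132.7104/51.48 = 2.5779
white: (33 − 53.04)²/53.04 = 401.6016/53.04 = 7.5717
pink: (60 − 51.48)²/51.48 = 72.5904/51.48 = 1.4101
Sum = 11.560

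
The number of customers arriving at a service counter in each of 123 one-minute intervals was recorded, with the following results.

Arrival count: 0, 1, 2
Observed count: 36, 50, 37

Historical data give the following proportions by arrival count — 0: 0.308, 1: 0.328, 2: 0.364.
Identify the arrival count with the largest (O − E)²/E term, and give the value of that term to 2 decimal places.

1, 2.31

Expected counts E_i = n·p_i: 123×0.308 = 37.884, 123×0.328 = 40.344, 123×0.364 = 44.772.
0: (36 − 37.884)²/37.884 = 3.549456/37.884 = 0.094
1: (50 − 40.344)²/40.344 = 93.238336/40.344 = 2.311
2: (37 − 44.772)²/44.772 = 60.403984/44.772 = 1.349
The largest term is for 1: 2.31.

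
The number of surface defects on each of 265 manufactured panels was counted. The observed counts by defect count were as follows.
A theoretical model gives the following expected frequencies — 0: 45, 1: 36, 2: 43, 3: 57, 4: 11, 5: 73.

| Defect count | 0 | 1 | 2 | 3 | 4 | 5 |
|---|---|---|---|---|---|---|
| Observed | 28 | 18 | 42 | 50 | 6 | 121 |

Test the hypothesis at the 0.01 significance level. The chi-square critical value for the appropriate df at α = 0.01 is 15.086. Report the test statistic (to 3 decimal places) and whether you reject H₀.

50.139; reject

0: (28 − 45)²/45 = 289/45 = 6.4222
1: (18 − 36)²/36 = 324/36 = 9.0000
2: (42 − 43)²/43 = 1/43 = 0.0233
3: (50 − 57)²/57 = 49/57 = 0.8596
4: (6 − 11)²/11 = 25/11 = 2.2727
5: (121 − 73)²/73 = 2304/73 = 31.5616
Sum = 50.139
df = 5. Since 50.139 > 15.086, we reject H₀.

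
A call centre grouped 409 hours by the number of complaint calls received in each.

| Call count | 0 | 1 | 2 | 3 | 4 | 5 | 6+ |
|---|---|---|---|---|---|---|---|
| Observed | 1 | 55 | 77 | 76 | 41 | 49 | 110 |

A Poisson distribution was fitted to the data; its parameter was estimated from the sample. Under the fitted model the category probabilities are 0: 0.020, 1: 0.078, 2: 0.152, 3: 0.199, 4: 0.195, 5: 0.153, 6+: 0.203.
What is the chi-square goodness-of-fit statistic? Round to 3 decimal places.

57.462

Expected counts E_i = n·p_i: 409×0.020 = 8.18, 409×0.078 = 31.902, 409×0.152 = 62.168, 409×0.199 = 81.391, 409×0.195 = 79.755, 409×0.153 = 62.577, 409×0.203 = 83.027.
cat         O        E   (O−E)²/E
0           1     8.18     6.3022
1          55   31.902    16.7236
2          77   62.168     3.5386
3          76   81.391     0.3571
4          41   79.755    18.8320
5          49   62.577     2.9457
6+        110   83.027     8.7627
Sum = 57.462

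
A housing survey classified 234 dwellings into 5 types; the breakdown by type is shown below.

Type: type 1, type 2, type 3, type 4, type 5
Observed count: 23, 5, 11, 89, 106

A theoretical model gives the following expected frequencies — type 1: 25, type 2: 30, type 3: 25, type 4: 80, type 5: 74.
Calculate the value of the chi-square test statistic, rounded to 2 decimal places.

43.68

χ² = (23−25)²/25 + (5−30)²/30 + (11−25)²/25 + (89−80)²/80 + (106−74)²/74
   = 0.160 + 20.833 + 7.840 + 1.013 + 13.838
Sum = 43.68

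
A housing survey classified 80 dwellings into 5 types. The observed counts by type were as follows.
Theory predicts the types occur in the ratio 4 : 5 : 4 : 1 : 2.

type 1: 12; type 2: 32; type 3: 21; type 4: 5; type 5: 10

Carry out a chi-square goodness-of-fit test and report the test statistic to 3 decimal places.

5.210

Ratio total = 16. Expected counts: 80×4/16 = 20, 80×5/16 = 25, 80×4/16 = 20, 80×1/16 = 5, 80×2/16 = 10.
χ² = (12−20)²/20 + (32−25)²/25 + (21−20)²/20 + (5−5)²/5 + (10−10)²/10
   = 3.2000 + 1.9600 + 0.0500 + 0.0000 + 0.0000
Sum = 5.210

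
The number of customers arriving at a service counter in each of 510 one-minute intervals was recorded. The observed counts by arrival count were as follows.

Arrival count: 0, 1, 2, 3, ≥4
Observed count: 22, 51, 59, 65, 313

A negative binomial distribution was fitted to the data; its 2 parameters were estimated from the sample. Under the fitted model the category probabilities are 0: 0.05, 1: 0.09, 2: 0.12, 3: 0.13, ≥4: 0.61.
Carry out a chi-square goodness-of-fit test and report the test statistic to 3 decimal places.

Expected counts E_i = n·p_i: 510×0.05 = 25.5, 510×0.09 = 45.9, 510×0.12 = 61.2, 510×0.13 = 66.3, 510×0.61 = 311.1.
cat         O        E   (O−E)²/E
0          22     25.5     0.4804
1          51     45.9     0.5667
2          59     61.2     0.0791
3          65     66.3     0.0255
≥4        313    311.1     0.0116
Sum = 1.163

1.163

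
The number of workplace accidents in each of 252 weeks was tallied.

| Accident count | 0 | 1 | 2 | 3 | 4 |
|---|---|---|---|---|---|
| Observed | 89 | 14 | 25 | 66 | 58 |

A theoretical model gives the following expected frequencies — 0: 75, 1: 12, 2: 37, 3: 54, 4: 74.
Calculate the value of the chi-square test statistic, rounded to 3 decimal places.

cat         O        E   (O−E)²/E
0          89       75     2.6133
1          14       12     0.3333
2          25       37     3.8919
3          66       54     2.6667
4          58       74     3.4595
Sum = 12.965

12.965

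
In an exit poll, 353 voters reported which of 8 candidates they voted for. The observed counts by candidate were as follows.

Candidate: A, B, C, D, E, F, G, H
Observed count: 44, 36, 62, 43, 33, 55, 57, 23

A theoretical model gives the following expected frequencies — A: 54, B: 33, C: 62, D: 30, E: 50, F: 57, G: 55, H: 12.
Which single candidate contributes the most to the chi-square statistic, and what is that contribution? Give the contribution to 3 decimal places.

A: (44 − 54)²/54 = 100/54 = 1.8519
B: (36 − 33)²/33 = 9/33 = 0.2727
C: (62 − 62)²/62 = 0/62 = 0.0000
D: (43 − 30)²/30 = 169/30 = 5.6333
E: (33 − 50)²/50 = 289/50 = 5.7800
F: (55 − 57)²/57 = 4/57 = 0.0702
G: (57 − 55)²/55 = 4/55 = 0.0727
H: (23 − 12)²/12 = 121/12 = 10.0833
The largest term is for H: 10.083.

H, 10.083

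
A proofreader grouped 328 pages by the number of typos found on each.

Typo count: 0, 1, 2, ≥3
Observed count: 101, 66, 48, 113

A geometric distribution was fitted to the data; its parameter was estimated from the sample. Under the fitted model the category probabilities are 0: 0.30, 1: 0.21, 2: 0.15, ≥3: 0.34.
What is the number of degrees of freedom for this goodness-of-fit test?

2

There are k = 4 categories and 1 parameter estimated from the data, so df = 4 − 1 − 1 = 2.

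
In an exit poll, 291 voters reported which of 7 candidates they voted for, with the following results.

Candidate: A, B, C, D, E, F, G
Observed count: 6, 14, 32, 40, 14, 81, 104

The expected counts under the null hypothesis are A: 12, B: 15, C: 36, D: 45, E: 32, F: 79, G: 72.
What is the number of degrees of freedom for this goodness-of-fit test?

There are k = 7 categories and no parameters were estimated from the data, so df = 7 − 1 = 6.

6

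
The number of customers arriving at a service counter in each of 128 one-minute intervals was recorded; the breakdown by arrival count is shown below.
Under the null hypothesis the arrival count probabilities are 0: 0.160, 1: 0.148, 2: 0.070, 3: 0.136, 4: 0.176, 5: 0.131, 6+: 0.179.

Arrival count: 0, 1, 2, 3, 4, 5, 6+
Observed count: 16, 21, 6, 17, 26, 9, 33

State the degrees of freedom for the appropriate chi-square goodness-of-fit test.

6

There are k = 7 categories and no parameters were estimated from the data, so df = 7 − 1 = 6.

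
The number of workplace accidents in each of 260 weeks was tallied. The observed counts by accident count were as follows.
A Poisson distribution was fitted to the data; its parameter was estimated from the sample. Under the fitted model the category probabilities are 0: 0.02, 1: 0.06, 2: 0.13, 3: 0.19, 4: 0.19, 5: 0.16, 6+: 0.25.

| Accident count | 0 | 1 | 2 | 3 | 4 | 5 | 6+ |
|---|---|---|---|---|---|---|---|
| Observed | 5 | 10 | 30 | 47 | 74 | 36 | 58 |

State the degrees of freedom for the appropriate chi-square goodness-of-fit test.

There are k = 7 categories and 1 parameter estimated from the data, so df = 7 − 1 − 1 = 5.

5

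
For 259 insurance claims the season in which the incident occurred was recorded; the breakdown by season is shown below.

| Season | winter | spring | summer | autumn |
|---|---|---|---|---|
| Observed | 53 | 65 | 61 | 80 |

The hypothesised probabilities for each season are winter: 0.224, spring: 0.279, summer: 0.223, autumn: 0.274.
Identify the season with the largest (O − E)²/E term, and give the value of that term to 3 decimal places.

autumn, 1.150

Expected counts E_i = n·p_i: 259×0.224 = 58.016, 259×0.279 = 72.261, 259×0.223 = 57.757, 259×0.274 = 70.966.
cat         O        E   (O−E)²/E
winter     53   58.016     0.4337
spring     65   72.261     0.7296
summer     61   57.757     0.1821
autumn     80   70.966     1.1500
The largest term is for autumn: 1.150.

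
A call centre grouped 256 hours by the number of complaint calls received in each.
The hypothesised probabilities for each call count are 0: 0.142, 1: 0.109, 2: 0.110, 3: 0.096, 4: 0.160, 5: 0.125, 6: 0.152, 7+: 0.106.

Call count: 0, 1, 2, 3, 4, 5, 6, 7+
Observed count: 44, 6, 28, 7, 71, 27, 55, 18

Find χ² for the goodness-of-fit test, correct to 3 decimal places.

63.914

Expected counts E_i = n·p_i: 256×0.142 = 36.352, 256×0.109 = 27.904, 256×0.110 = 28.16, 256×0.096 = 24.576, 256×0.160 = 40.96, 256×0.125 = 32, 256×0.152 = 38.912, 256×0.106 = 27.136.
0: (44 − 36.352)²/36.352 = 58.491904/36.352 = 1.6090
1: (6 − 27.904)²/27.904 = 479.785216/27.904 = 17.1941
2: (28 − 28.16)²/28.16 = 0.0256/28.16 = 0.0009
3: (7 − 24.576)²/24.576 = 308.915776/24.576 = 12.5698
4: (71 − 40.96)²/40.96 = 902.4016/40.96 = 22.0313
5: (27 − 32)²/32 = 25/32 = 0.7813
6: (55 − 38.912)²/38.912 = 258.823744/38.912 = 6.6515
7+: (18 − 27.136)²/27.136 = 83.466496/27.136 = 3.0759
Sum = 63.914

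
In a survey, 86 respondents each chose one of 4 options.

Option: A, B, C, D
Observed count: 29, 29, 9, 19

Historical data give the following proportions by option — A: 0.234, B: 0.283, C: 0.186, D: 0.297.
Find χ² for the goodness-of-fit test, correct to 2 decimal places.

Expected counts E_i = n·p_i: 86×0.234 = 20.124, 86×0.283 = 24.338, 86×0.186 = 15.996, 86×0.297 = 25.542.
χ² = (29−20.124)²/20.124 + (29−24.338)²/24.338 + (9−15.996)²/15.996 + (19−25.542)²/25.542
   = 3.915 + 0.893 + 3.060 + 1.676
Sum = 9.54

9.54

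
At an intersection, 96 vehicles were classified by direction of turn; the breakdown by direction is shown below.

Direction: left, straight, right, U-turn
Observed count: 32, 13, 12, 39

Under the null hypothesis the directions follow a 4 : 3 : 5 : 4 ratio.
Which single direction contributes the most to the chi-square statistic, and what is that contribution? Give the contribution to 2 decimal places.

right, 10.80

Ratio total = 16. Expected counts: 96×4/16 = 24, 96×3/16 = 18, 96×5/16 = 30, 96×4/16 = 24.
cat           O        E   (O−E)²/E
left         32       24      2.667
straight     13       18      1.389
right        12       30     10.800
U-turn       39       24      9.375
The largest term is for right: 10.80.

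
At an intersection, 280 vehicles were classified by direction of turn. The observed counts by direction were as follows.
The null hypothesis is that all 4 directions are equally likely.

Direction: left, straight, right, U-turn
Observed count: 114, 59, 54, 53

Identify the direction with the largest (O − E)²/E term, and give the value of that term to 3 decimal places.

left, 27.657

Under H₀ each category has probability 1/4, so each expected count is 280/4 = 70.
χ² = (114−70)²/70 + (59−70)²/70 + (54−70)²/70 + (53−70)²/70
   = 27.6571 + 1.7286 + 3.6571 + 4.1286
The largest term is for left: 27.657.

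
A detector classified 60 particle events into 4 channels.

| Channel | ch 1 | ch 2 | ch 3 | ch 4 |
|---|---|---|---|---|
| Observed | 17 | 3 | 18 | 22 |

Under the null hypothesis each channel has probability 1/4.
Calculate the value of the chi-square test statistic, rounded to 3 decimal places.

13.733

Expected count for each of the 4 categories: 60/4 = 15.
cat         O        E   (O−E)²/E
ch 1       17       15     0.2667
ch 2        3       15     9.6000
ch 3       18       15     0.6000
ch 4       22       15     3.2667
Sum = 13.733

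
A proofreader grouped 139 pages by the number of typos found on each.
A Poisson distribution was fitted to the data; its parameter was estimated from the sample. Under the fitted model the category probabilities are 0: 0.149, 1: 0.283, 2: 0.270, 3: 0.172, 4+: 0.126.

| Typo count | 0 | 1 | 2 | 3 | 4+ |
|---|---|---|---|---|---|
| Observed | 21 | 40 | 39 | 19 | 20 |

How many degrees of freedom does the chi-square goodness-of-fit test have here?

There are k = 5 categories and 1 parameter estimated from the data, so df = 5 − 1 − 1 = 3.

3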